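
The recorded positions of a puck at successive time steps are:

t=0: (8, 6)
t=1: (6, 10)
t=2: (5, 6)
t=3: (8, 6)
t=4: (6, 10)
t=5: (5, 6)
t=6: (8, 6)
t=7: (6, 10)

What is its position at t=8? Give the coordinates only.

The moves between consecutive positions are (-2, +4), (-1, -4), (+3, +0), (-2, +4), (-1, -4), (+3, +0), (-2, +4); they repeat the 3-cycle [(-2, +4), (-1, -4), (+3, +0)].
step 8: apply (-1, -4) → (5, 6)

(5, 6)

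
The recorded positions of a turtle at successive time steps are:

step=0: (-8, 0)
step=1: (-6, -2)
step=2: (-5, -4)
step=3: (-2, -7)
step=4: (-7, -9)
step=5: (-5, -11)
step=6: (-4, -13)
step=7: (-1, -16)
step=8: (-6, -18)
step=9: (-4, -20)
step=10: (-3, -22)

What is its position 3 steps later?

(-3, -29)

Step-to-step displacements: (+2, -2), (+1, -2), (+3, -3), (-5, -2), (+2, -2), (+1, -2), (+3, -3), (-5, -2), (+2, -2), (+1, -2) — a repeating cycle of length 4.
step 11: apply (+3, -3) → (0, -25)
step 12: apply (-5, -2) → (-5, -27)
step 13: apply (+2, -2) → (-3, -29)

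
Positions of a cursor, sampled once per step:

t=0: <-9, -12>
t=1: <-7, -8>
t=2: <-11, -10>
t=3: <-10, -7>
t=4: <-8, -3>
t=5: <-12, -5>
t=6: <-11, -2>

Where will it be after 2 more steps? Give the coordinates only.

The moves between consecutive positions are <+2, +4>, <-4, -2>, <+1, +3>, <+2, +4>, <-4, -2>, <+1, +3>; they repeat the 3-cycle [<+2, +4>, <-4, -2>, <+1, +3>].
step 7: apply <+2, +4> → <-9, 2>
step 8: apply <-4, -2> → <-13, 0>

<-13, 0>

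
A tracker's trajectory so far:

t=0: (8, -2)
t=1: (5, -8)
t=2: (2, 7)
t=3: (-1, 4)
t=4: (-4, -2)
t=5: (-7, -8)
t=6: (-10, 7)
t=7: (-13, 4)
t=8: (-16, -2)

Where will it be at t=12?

The first coordinate changes by -3 each step, so at step 12 it is 8 + 12·(-3) = -28.
The second coordinate repeats the cycle [-2, -8, 7, 4] with period 4; step 12 mod 4 = 0, giving -2.

(-28, -2)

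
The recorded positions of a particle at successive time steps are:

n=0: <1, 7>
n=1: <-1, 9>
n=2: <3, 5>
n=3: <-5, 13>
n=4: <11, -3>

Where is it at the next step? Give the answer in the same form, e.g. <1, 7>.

<-21, 29>

Step-to-step displacements: <-2, +2>, <+4, -4>, <-8, +8>, <+16, -16>; each is -2× the previous.
step 5: <11, -3> + <-32, +32> → <-21, 29>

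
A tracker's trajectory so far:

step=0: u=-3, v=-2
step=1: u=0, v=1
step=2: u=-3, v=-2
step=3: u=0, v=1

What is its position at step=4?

u=-3, v=-2

Consecutive displacements (+3,+3), (-3,-3), (+3,+3) scale by a factor of -1 each step.
step 4: u=0, v=1 + (-3,-3) → u=-3, v=-2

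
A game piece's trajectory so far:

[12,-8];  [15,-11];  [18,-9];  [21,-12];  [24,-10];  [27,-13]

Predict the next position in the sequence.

The moves between consecutive positions are [+3,-3], [+3,+2], [+3,-3], [+3,+2], [+3,-3]; they repeat the 2-cycle [[+3,-3], [+3,+2]].
step 6: apply [+3,+2] → [30,-11]

[30,-11]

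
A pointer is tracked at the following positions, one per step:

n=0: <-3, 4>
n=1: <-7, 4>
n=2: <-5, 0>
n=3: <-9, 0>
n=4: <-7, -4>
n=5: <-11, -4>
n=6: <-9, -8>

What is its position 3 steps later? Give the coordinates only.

<-15, -12>

Step-to-step displacements: <-4, +0>, <+2, -4>, <-4, +0>, <+2, -4>, <-4, +0>, <+2, -4> — a repeating cycle of length 2.
step 7: apply <-4, +0> → <-13, -8>
step 8: apply <+2, -4> → <-11, -12>
step 9: apply <-4, +0> → <-15, -12>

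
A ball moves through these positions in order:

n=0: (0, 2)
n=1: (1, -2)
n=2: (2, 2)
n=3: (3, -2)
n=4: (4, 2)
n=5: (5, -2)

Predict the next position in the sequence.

(6, 2)

The first coordinate changes by +1 each step, so at step 6 it is 0 + 6·(1) = 6.
The second coordinate repeats the cycle [2, -2] with period 2; step 6 mod 2 = 0, giving 2.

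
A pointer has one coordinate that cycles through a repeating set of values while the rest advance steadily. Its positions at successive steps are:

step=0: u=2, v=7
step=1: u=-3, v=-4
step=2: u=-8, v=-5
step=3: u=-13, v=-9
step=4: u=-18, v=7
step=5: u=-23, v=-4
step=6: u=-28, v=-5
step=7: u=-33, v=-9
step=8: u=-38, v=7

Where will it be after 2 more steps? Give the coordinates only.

The u coordinate changes by -5 each step, so at step 10 it is 2 + 10·(-5) = -48.
The v coordinate repeats the cycle [7, -4, -5, -9] with period 4; step 10 mod 4 = 2, giving -5.

u=-48, v=-5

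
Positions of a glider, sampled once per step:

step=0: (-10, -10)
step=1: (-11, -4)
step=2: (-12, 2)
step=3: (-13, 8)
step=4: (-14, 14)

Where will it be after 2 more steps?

(-16, 26)

Constant displacement of (-1, +6) per step.
step 5: (-14, 14) + (-1, +6) → (-15, 20)
step 6: (-15, 20) + (-1, +6) → (-16, 26)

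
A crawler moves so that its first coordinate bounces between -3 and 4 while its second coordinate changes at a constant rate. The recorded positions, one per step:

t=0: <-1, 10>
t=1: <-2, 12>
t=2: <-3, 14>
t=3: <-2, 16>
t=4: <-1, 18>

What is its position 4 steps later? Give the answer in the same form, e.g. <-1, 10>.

The first coordinate travels 1 per step and bounces off the walls at -3 and 4.
  step 5: -1 → 0
  step 6: 0 → 1
  step 7: 1 → 2
  step 8: 2 → 3
The second coordinate changes by +2 each step: at step 8 it is 26.

<3, 26>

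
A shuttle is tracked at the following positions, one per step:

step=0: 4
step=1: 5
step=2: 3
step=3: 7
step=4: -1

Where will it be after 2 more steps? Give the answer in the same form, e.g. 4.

Consecutive displacements +1, -2, +4, -8 scale by a factor of -2 each step.
step 5: -1 + 16 → 15
step 6: 15 − 32 → -17

-17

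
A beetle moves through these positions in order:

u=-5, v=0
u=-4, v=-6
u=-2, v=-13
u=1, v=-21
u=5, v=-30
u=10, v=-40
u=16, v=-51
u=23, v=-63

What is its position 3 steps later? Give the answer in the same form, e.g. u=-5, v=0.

First differences are (+1, -6), (+2, -7), (+3, -8), (+4, -9), (+5, -10), (+6, -11), (+7, -12); their common second difference is (+1, -1) (constant acceleration).
step 8: u=23, v=-63 + (+8, -13) → u=31, v=-76
step 9: u=31, v=-76 + (+9, -14) → u=40, v=-90
step 10: u=40, v=-90 + (+10, -15) → u=50, v=-105

u=50, v=-105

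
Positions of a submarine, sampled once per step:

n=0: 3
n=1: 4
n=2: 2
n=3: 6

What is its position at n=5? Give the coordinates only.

Consecutive displacements +1, -2, +4 scale by a factor of -2 each step.
step 4: 6 − 8 → -2
step 5: -2 + 16 → 14

14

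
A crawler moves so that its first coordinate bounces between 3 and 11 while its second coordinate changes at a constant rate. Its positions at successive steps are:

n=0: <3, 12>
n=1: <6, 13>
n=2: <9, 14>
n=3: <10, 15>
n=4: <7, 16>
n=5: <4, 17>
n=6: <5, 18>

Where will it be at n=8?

The first coordinate reflects between 3 and 11, moving 3 per step.
  step 7: 5 → 8
  step 8: 8 → 11
The second coordinate changes by +1 each step: at step 8 it is 20.

<11, 20>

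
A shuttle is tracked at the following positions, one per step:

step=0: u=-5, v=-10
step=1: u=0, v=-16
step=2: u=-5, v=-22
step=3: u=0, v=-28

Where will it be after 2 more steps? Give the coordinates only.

The u coordinate repeats the cycle [-5, 0] with period 2; step 5 mod 2 = 1, giving 0.
The v coordinate changes by -6 each step, so at step 5 it is -10 + 5·(-6) = -40.

u=0, v=-40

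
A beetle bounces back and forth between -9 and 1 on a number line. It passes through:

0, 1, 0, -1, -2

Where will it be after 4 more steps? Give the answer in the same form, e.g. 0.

-6

The value travels 1 per step and bounces off the walls at -9 and 1.
  step 5: -2 → -3
  step 6: -3 → -4
  step 7: -4 → -5
  step 8: -5 → -6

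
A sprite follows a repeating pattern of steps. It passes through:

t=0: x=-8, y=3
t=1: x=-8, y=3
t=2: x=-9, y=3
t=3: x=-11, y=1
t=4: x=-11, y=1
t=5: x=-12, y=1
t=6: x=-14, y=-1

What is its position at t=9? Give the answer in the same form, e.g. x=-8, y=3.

Differencing gives (+0, +0), (-1, +0), (-2, -2), (+0, +0), (-1, +0), (-2, -2). This is the pattern (+0, +0), (-1, +0), (-2, -2) repeated.
step 7: apply (+0, +0) → x=-14, y=-1
step 8: apply (-1, +0) → x=-15, y=-1
step 9: apply (-2, -2) → x=-17, y=-3

x=-17, y=-3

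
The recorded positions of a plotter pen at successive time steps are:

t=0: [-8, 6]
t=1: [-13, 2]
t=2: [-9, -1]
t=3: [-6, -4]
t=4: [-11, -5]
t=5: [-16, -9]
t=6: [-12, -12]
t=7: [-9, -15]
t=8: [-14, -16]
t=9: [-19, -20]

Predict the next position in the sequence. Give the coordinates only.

The moves between consecutive positions are [-5, -4], [+4, -3], [+3, -3], [-5, -1], [-5, -4], [+4, -3], [+3, -3], [-5, -1], [-5, -4]; they repeat the 4-cycle [[-5, -4], [+4, -3], [+3, -3], [-5, -1]].
step 10: apply [+4, -3] → [-15, -23]

[-15, -23]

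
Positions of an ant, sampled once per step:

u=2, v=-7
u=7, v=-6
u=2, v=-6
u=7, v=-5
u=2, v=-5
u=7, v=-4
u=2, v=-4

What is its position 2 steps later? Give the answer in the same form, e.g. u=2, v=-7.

Step-to-step displacements: (+5,+1), (-5,+0), (+5,+1), (-5,+0), (+5,+1), (-5,+0) — a repeating cycle of length 2.
step 7: apply (+5,+1) → u=7, v=-3
step 8: apply (-5,+0) → u=2, v=-3

u=2, v=-3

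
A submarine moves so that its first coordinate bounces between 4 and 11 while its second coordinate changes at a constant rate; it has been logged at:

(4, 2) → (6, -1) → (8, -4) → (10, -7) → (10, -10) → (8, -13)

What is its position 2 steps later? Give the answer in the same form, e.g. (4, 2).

The first coordinate reflects between 4 and 11, moving 2 per step.
  step 6: 8 → 6
  step 7: 6 → 4
The second coordinate changes by -3 each step: at step 7 it is -19.

(4, -19)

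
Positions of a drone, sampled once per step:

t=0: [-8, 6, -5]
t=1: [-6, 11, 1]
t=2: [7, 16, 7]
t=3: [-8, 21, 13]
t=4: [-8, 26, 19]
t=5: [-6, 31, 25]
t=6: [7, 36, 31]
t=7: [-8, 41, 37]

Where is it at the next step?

[-8, 46, 43]

First: cycles through -8, -6, 7, -8 every 4 steps. Step 8 lands at position 0 of the cycle → -8.
Second: linear, +5 per step → 46 at step 8.
Third: linear, +6 per step → 43 at step 8.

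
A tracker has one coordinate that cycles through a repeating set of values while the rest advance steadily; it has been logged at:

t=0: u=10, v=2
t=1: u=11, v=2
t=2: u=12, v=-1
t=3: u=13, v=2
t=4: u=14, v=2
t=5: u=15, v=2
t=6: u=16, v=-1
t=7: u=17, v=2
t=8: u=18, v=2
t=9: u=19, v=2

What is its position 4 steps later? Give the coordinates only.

U: linear, +1 per step → 23 at step 13.
V: cycles through 2, 2, -1, 2 every 4 steps. Step 13 lands at position 1 of the cycle → 2.

u=23, v=2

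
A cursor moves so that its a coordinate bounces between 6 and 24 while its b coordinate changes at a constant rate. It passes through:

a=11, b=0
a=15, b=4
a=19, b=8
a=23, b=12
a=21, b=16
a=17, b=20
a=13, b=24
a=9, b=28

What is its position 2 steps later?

The a coordinate travels 4 per step and bounces off the walls at 6 and 24.
  step 8: 9 → 7
  step 9: 7 → 11
The b coordinate changes by +4 each step: at step 9 it is 36.

a=11, b=36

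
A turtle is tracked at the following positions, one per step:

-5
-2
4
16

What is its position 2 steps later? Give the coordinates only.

The jumps are +3, +6, +12 — a geometric progression with ratio 2.
step 4: 16 + 24 → 40
step 5: 40 + 48 → 88

88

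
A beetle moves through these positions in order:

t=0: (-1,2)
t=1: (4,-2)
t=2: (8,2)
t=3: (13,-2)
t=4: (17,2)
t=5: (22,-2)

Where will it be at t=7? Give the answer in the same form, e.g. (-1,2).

Differencing gives (+5,-4), (+4,+4), (+5,-4), (+4,+4), (+5,-4). This is the pattern (+5,-4), (+4,+4) repeated.
step 6: apply (+4,+4) → (26,2)
step 7: apply (+5,-4) → (31,-2)

(31,-2)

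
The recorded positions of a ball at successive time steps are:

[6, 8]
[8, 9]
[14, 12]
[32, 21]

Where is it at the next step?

Step-to-step displacements: [+2, +1], [+6, +3], [+18, +9]; each is 3× the previous.
step 4: [32, 21] + [+54, +27] → [86, 48]

[86, 48]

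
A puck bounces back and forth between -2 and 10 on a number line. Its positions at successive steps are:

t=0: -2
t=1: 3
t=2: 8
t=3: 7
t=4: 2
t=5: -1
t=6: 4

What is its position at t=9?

The value reflects between -2 and 10, moving 5 per step.
  step 7: 4 → 9
  step 8: 9 → 6
  step 9: 6 → 1

1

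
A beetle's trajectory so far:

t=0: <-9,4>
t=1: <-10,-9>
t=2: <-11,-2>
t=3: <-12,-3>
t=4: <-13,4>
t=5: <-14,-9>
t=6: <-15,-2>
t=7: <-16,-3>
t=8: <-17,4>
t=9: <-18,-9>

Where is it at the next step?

The first coordinate changes by -1 each step, so at step 10 it is -9 + 10·(-1) = -19.
The second coordinate repeats the cycle [4, -9, -2, -3] with period 4; step 10 mod 4 = 2, giving -2.

<-19,-2>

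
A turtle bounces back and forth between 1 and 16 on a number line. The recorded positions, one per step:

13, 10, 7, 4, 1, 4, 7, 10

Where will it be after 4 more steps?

10

The value travels 3 per step and bounces off the walls at 1 and 16.
  step 8: 10 → 13
  step 9: 13 → 16
  step 10: 16 → 13
  step 11: 13 → 10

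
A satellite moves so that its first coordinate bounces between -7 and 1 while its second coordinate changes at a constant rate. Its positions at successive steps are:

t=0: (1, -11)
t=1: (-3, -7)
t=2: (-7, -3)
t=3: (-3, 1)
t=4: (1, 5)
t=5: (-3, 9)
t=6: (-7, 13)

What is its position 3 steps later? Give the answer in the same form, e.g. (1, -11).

(-3, 25)

The first coordinate reflects between -7 and 1, moving 4 per step.
  step 7: -7 → -3
  step 8: -3 → 1
  step 9: 1 → -3
The second coordinate changes by +4 each step: at step 9 it is 25.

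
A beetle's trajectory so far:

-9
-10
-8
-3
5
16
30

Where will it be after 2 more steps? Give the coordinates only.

67

First differences are -1, +2, +5, +8, +11, +14; their common second difference is +3 (constant acceleration).
step 7: 30 + 17 → 47
step 8: 47 + 20 → 67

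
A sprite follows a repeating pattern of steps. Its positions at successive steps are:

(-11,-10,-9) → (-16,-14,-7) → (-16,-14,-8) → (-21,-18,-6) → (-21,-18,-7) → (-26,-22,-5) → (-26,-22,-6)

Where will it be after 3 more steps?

(-36,-30,-3)

The moves between consecutive positions are (-5,-4,+2), (+0,+0,-1), (-5,-4,+2), (+0,+0,-1), (-5,-4,+2), (+0,+0,-1); they repeat the 2-cycle [(-5,-4,+2), (+0,+0,-1)].
step 7: apply (-5,-4,+2) → (-31,-26,-4)
step 8: apply (+0,+0,-1) → (-31,-26,-5)
step 9: apply (-5,-4,+2) → (-36,-30,-3)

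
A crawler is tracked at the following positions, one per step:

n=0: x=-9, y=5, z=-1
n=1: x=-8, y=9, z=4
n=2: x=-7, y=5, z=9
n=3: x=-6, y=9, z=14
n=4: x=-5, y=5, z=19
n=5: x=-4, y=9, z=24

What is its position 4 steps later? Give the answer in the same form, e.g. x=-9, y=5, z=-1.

X: linear, +1 per step → 0 at step 9.
Y: cycles through 5, 9 every 2 steps. Step 9 lands at position 1 of the cycle → 9.
Z: linear, +5 per step → 44 at step 9.

x=0, y=9, z=44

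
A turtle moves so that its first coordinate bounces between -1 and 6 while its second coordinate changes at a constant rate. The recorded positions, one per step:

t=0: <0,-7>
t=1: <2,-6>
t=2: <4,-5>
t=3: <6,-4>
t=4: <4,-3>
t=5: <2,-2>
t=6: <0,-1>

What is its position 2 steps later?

<2,1>

The first coordinate reflects between -1 and 6, moving 2 per step.
  step 7: 0 → 0
  step 8: 0 → 2
The second coordinate changes by +1 each step: at step 8 it is 1.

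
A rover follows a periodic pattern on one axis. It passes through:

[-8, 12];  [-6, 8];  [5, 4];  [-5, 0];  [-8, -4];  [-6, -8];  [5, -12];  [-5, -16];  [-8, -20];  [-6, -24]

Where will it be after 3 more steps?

[-8, -36]

First: cycles through -8, -6, 5, -5 every 4 steps. Step 12 lands at position 0 of the cycle → -8.
Second: linear, -4 per step → -36 at step 12.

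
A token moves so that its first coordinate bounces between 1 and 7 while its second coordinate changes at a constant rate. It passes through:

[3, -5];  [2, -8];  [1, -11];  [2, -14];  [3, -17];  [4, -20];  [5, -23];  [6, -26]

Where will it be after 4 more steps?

[4, -38]

The first coordinate reflects between 1 and 7, moving 1 per step.
  step 8: 6 → 7
  step 9: 7 → 6
  step 10: 6 → 5
  step 11: 5 → 4
The second coordinate changes by -3 each step: at step 11 it is -38.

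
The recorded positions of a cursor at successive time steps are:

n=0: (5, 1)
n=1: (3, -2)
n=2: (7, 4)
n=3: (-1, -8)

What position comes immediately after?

Step-to-step displacements: (-2, -3), (+4, +6), (-8, -12); each is -2× the previous.
step 4: (-1, -8) + (+16, +24) → (15, 16)

(15, 16)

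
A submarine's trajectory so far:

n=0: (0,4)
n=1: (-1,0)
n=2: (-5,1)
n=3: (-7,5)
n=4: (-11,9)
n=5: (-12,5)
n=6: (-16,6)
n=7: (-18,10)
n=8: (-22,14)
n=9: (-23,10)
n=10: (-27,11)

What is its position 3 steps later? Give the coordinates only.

Step-to-step displacements: (-1,-4), (-4,+1), (-2,+4), (-4,+4), (-1,-4), (-4,+1), (-2,+4), (-4,+4), (-1,-4), (-4,+1) — a repeating cycle of length 4.
step 11: apply (-2,+4) → (-29,15)
step 12: apply (-4,+4) → (-33,19)
step 13: apply (-1,-4) → (-34,15)

(-34,15)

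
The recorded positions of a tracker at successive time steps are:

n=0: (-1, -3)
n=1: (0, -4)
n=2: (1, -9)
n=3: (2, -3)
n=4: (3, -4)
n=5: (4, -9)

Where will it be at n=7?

The first coordinate changes by +1 each step, so at step 7 it is -1 + 7·(1) = 6.
The second coordinate repeats the cycle [-3, -4, -9] with period 3; step 7 mod 3 = 1, giving -4.

(6, -4)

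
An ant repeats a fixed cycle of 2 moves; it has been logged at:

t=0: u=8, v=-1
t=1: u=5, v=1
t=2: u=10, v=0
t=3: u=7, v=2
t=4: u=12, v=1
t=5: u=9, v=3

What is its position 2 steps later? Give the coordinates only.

u=11, v=4

Step-to-step displacements: (-3, +2), (+5, -1), (-3, +2), (+5, -1), (-3, +2) — a repeating cycle of length 2.
step 6: apply (+5, -1) → u=14, v=2
step 7: apply (-3, +2) → u=11, v=4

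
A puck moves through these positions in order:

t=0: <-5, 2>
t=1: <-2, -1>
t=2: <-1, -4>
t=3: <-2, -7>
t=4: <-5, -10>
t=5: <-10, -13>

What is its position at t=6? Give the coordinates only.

<-17, -16>

Taking differences between consecutive positions: <+3, -3>, <+1, -3>, <-1, -3>, <-3, -3>, <-5, -3>. These grow by <-2, +0> each step.
step 6: <-10, -13> + <-7, -3> → <-17, -16>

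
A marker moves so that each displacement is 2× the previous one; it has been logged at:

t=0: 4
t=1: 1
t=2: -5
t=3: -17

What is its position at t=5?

Consecutive displacements -3, -6, -12 scale by a factor of 2 each step.
step 4: -17 − 24 → -41
step 5: -41 − 48 → -89

-89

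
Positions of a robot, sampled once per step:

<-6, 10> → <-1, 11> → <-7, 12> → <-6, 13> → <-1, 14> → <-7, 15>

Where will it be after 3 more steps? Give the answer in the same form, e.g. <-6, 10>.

First: cycles through -6, -1, -7 every 3 steps. Step 8 lands at position 2 of the cycle → -7.
Second: linear, +1 per step → 18 at step 8.

<-7, 18>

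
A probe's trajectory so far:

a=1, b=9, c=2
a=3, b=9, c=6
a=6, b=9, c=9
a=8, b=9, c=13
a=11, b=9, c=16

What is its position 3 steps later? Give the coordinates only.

Differencing gives (+2,+0,+4), (+3,+0,+3), (+2,+0,+4), (+3,+0,+3). This is the pattern (+2,+0,+4), (+3,+0,+3) repeated.
step 5: apply (+2,+0,+4) → a=13, b=9, c=20
step 6: apply (+3,+0,+3) → a=16, b=9, c=23
step 7: apply (+2,+0,+4) → a=18, b=9, c=27

a=18, b=9, c=27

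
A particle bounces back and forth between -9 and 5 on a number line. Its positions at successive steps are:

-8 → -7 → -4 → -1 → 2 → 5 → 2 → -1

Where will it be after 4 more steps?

-5

The value reflects between -9 and 5, moving 3 per step.
  step 8: -1 → -4
  step 9: -4 → -7
  step 10: -7 → -8
  step 11: -8 → -5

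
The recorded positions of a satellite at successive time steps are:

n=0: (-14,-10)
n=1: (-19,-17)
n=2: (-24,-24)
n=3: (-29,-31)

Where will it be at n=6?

Each step adds (-5,-7) to the position.
step 4: (-29,-31) + (-5,-7) → (-34,-38)
step 5: (-34,-38) + (-5,-7) → (-39,-45)
step 6: (-39,-45) + (-5,-7) → (-44,-52)

(-44,-52)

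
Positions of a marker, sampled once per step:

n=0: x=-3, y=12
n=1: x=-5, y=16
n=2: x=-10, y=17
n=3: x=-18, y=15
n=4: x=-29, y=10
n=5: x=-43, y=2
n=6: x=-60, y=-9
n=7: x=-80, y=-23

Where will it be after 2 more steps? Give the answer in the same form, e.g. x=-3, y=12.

Taking differences between consecutive positions: (-2,+4), (-5,+1), (-8,-2), (-11,-5), (-14,-8), (-17,-11), (-20,-14). These grow by (-3,-3) each step.
step 8: x=-80, y=-23 + (-23,-17) → x=-103, y=-40
step 9: x=-103, y=-40 + (-26,-20) → x=-129, y=-60

x=-129, y=-60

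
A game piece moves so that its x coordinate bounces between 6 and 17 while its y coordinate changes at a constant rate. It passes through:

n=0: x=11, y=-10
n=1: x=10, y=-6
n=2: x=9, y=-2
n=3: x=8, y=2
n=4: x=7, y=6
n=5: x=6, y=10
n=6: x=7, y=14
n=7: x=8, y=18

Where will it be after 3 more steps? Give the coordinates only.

The x coordinate travels 1 per step and bounces off the walls at 6 and 17.
  step 8: 8 → 9
  step 9: 9 → 10
  step 10: 10 → 11
The y coordinate changes by +4 each step: at step 10 it is 30.

x=11, y=30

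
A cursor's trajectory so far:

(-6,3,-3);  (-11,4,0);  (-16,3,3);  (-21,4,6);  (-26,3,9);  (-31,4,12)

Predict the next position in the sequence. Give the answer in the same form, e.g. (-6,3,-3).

(-36,3,15)

The first coordinate changes by -5 each step, so at step 6 it is -6 + 6·(-5) = -36.
The second coordinate repeats the cycle [3, 4] with period 2; step 6 mod 2 = 0, giving 3.
The third coordinate changes by +3 each step, so at step 6 it is -3 + 6·(3) = 15.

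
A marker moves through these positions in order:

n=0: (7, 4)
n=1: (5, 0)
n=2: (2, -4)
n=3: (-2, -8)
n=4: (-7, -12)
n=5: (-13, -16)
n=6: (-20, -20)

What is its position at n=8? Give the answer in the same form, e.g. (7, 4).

(-37, -28)

Successive displacements: (-2, -4), (-3, -4), (-4, -4), (-5, -4), (-6, -4), (-7, -4) — each changes by (-1, +0).
step 7: (-20, -20) + (-8, -4) → (-28, -24)
step 8: (-28, -24) + (-9, -4) → (-37, -28)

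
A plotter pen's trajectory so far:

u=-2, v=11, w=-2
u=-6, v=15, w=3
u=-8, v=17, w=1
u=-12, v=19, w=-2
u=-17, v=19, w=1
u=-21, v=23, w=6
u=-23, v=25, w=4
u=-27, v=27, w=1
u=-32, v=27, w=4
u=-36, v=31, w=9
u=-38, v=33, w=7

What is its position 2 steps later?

u=-47, v=35, w=7

The moves between consecutive positions are (-4, +4, +5), (-2, +2, -2), (-4, +2, -3), (-5, +0, +3), (-4, +4, +5), (-2, +2, -2), (-4, +2, -3), (-5, +0, +3), (-4, +4, +5), (-2, +2, -2); they repeat the 4-cycle [(-4, +4, +5), (-2, +2, -2), (-4, +2, -3), (-5, +0, +3)].
step 11: apply (-4, +2, -3) → u=-42, v=35, w=4
step 12: apply (-5, +0, +3) → u=-47, v=35, w=7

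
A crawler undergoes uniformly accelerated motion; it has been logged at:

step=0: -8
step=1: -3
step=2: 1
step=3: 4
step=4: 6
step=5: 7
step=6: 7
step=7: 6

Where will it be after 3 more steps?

Taking differences between consecutive positions: +5, +4, +3, +2, +1, +0, -1. These grow by -1 each step.
step 8: 6 − 2 → 4
step 9: 4 − 3 → 1
step 10: 1 − 4 → -3

-3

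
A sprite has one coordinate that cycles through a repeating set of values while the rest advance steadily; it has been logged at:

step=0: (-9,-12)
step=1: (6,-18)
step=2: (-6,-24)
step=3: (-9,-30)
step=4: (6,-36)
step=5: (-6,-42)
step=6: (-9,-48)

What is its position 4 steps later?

The first coordinate repeats the cycle [-9, 6, -6] with period 3; step 10 mod 3 = 1, giving 6.
The second coordinate changes by -6 each step, so at step 10 it is -12 + 10·(-6) = -72.

(6,-72)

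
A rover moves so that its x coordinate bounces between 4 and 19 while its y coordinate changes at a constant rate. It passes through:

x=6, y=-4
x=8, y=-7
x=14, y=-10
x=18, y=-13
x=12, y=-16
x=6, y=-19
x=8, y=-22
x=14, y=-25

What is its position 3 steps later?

x=6, y=-34

The x coordinate reflects between 4 and 19, moving 6 per step.
  step 8: 14 → 18
  step 9: 18 → 12
  step 10: 12 → 6
The y coordinate changes by -3 each step: at step 10 it is -34.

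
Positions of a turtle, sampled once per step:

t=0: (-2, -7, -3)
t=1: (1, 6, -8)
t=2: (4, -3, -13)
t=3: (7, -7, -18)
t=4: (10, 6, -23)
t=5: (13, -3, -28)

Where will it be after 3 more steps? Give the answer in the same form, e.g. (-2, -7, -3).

The first coordinate changes by +3 each step, so at step 8 it is -2 + 8·(3) = 22.
The second coordinate repeats the cycle [-7, 6, -3] with period 3; step 8 mod 3 = 2, giving -3.
The third coordinate changes by -5 each step, so at step 8 it is -3 + 8·(-5) = -43.

(22, -3, -43)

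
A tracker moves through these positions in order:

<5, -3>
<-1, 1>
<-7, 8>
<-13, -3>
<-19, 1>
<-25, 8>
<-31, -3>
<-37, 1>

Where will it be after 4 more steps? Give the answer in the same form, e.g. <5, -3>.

First: linear, -6 per step → -61 at step 11.
Second: cycles through -3, 1, 8 every 3 steps. Step 11 lands at position 2 of the cycle → 8.

<-61, 8>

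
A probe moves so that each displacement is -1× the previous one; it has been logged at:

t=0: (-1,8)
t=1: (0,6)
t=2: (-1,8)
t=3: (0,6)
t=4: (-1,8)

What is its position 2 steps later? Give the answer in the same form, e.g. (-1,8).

The jumps are (+1,-2), (-1,+2), (+1,-2), (-1,+2) — a geometric progression with ratio -1.
step 5: (-1,8) + (+1,-2) → (0,6)
step 6: (0,6) + (-1,+2) → (-1,8)

(-1,8)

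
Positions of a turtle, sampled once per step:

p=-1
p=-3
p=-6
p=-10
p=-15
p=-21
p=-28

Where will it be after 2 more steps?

Taking differences between consecutive positions: -2, -3, -4, -5, -6, -7. These grow by -1 each step.
step 7: -28 − 8 → p=-36
step 8: -36 − 9 → p=-45

p=-45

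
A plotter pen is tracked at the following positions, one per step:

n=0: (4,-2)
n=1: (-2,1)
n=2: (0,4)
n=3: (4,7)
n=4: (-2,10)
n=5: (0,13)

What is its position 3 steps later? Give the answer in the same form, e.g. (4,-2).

The first coordinate repeats the cycle [4, -2, 0] with period 3; step 8 mod 3 = 2, giving 0.
The second coordinate changes by +3 each step, so at step 8 it is -2 + 8·(3) = 22.

(0,22)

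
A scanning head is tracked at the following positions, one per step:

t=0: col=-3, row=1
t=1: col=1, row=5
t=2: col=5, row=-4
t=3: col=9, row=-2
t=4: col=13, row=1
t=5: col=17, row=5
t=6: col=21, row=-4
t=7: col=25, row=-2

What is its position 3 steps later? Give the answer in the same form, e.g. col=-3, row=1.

col=37, row=-4

The col coordinate changes by +4 each step, so at step 10 it is -3 + 10·(4) = 37.
The row coordinate repeats the cycle [1, 5, -4, -2] with period 4; step 10 mod 4 = 2, giving -4.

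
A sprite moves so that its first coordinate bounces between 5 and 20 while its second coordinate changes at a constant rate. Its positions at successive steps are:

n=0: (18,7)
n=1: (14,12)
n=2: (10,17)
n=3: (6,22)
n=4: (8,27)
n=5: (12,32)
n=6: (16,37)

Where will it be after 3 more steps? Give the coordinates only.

The first coordinate reflects between 5 and 20, moving 4 per step.
  step 7: 16 → 20
  step 8: 20 → 16
  step 9: 16 → 12
The second coordinate changes by +5 each step: at step 9 it is 52.

(12,52)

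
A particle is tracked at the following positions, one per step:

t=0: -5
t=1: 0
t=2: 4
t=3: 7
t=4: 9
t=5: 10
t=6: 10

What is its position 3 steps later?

Successive displacements: +5, +4, +3, +2, +1, +0 — each changes by -1.
step 7: 10 − 1 → 9
step 8: 9 − 2 → 7
step 9: 7 − 3 → 4

4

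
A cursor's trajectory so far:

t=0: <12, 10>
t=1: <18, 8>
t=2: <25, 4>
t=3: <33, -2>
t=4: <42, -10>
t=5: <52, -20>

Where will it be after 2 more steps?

<75, -46>

First differences are <+6, -2>, <+7, -4>, <+8, -6>, <+9, -8>, <+10, -10>; their common second difference is <+1, -2> (constant acceleration).
step 6: <52, -20> + <+11, -12> → <63, -32>
step 7: <63, -32> + <+12, -14> → <75, -46>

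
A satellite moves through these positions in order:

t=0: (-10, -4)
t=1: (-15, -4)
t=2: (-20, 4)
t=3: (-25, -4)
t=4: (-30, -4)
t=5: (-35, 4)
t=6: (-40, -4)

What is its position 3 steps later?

(-55, -4)

The first coordinate changes by -5 each step, so at step 9 it is -10 + 9·(-5) = -55.
The second coordinate repeats the cycle [-4, -4, 4] with period 3; step 9 mod 3 = 0, giving -4.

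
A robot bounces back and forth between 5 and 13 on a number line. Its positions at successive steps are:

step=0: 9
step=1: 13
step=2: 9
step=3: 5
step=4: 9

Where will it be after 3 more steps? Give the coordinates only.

The value reflects between 5 and 13, moving 4 per step.
  step 5: 9 → 13
  step 6: 13 → 9
  step 7: 9 → 5

5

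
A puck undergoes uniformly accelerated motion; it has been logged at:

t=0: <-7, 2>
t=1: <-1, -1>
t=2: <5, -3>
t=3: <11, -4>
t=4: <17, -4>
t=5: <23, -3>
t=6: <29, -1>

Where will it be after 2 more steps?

<41, 6>

First differences are <+6, -3>, <+6, -2>, <+6, -1>, <+6, +0>, <+6, +1>, <+6, +2>; their common second difference is <+0, +1> (constant acceleration).
step 7: <29, -1> + <+6, +3> → <35, 2>
step 8: <35, 2> + <+6, +4> → <41, 6>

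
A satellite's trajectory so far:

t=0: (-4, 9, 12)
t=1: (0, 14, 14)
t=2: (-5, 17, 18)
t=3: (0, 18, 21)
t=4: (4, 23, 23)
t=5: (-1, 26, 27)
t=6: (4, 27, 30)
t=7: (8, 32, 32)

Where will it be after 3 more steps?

(12, 41, 41)

Step-to-step displacements: (+4, +5, +2), (-5, +3, +4), (+5, +1, +3), (+4, +5, +2), (-5, +3, +4), (+5, +1, +3), (+4, +5, +2) — a repeating cycle of length 3.
step 8: apply (-5, +3, +4) → (3, 35, 36)
step 9: apply (+5, +1, +3) → (8, 36, 39)
step 10: apply (+4, +5, +2) → (12, 41, 41)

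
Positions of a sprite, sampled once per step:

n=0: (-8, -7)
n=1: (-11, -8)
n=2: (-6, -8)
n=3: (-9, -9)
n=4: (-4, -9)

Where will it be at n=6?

The moves between consecutive positions are (-3, -1), (+5, +0), (-3, -1), (+5, +0); they repeat the 2-cycle [(-3, -1), (+5, +0)].
step 5: apply (-3, -1) → (-7, -10)
step 6: apply (+5, +0) → (-2, -10)

(-2, -10)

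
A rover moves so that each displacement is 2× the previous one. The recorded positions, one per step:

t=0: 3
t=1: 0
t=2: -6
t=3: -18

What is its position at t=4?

-42

The jumps are -3, -6, -12 — a geometric progression with ratio 2.
step 4: -18 − 24 → -42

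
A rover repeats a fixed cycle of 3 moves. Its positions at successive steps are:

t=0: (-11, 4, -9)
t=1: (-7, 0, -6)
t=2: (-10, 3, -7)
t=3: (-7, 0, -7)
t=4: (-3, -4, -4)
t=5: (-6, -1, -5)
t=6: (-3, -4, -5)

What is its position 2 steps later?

(-2, -5, -3)

Step-to-step displacements: (+4, -4, +3), (-3, +3, -1), (+3, -3, +0), (+4, -4, +3), (-3, +3, -1), (+3, -3, +0) — a repeating cycle of length 3.
step 7: apply (+4, -4, +3) → (1, -8, -2)
step 8: apply (-3, +3, -1) → (-2, -5, -3)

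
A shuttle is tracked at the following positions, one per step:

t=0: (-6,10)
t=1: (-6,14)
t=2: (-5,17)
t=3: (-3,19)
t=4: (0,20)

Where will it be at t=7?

Successive displacements: (+0,+4), (+1,+3), (+2,+2), (+3,+1) — each changes by (+1,-1).
step 5: (0,20) + (+4,+0) → (4,20)
step 6: (4,20) + (+5,-1) → (9,19)
step 7: (9,19) + (+6,-2) → (15,17)

(15,17)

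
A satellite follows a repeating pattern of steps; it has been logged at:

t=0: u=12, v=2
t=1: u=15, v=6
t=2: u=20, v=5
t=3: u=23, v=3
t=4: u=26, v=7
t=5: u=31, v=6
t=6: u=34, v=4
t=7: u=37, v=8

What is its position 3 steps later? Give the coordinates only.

Step-to-step displacements: (+3,+4), (+5,-1), (+3,-2), (+3,+4), (+5,-1), (+3,-2), (+3,+4) — a repeating cycle of length 3.
step 8: apply (+5,-1) → u=42, v=7
step 9: apply (+3,-2) → u=45, v=5
step 10: apply (+3,+4) → u=48, v=9

u=48, v=9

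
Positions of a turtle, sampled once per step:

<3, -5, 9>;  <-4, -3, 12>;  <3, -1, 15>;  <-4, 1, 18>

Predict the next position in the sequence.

The first coordinate repeats the cycle [3, -4] with period 2; step 4 mod 2 = 0, giving 3.
The second coordinate changes by +2 each step, so at step 4 it is -5 + 4·(2) = 3.
The third coordinate changes by +3 each step, so at step 4 it is 9 + 4·(3) = 21.

<3, 3, 21>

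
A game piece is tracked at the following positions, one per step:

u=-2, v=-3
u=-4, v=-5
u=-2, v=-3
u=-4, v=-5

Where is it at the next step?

Step-to-step displacements: (-2, -2), (+2, +2), (-2, -2); each is -1× the previous.
step 4: u=-4, v=-5 + (+2, +2) → u=-2, v=-3

u=-2, v=-3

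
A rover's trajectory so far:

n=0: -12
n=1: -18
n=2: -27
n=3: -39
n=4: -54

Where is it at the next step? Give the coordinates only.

Successive displacements: -6, -9, -12, -15 — each changes by -3.
step 5: -54 − 18 → -72

-72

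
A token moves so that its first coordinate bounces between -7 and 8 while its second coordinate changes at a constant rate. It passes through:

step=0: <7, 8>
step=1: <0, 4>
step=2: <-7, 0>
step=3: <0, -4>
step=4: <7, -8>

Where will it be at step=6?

<-5, -16>

The first coordinate reflects between -7 and 8, moving 7 per step.
  step 5: 7 → 2
  step 6: 2 → -5
The second coordinate changes by -4 each step: at step 6 it is -16.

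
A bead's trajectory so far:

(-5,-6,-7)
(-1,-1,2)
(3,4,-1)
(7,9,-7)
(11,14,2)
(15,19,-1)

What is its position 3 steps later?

First: linear, +4 per step → 27 at step 8.
Second: linear, +5 per step → 34 at step 8.
Third: cycles through -7, 2, -1 every 3 steps. Step 8 lands at position 2 of the cycle → -1.

(27,34,-1)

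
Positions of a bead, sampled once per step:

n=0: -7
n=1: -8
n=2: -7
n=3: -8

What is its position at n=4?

-7

Consecutive displacements -1, +1, -1 scale by a factor of -1 each step.
step 4: -8 + 1 → -7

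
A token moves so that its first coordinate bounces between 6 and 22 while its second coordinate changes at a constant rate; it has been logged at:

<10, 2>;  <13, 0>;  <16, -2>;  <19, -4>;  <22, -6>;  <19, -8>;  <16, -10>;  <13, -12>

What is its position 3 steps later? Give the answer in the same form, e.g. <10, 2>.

<8, -18>

The first coordinate travels 3 per step and bounces off the walls at 6 and 22.
  step 8: 13 → 10
  step 9: 10 → 7
  step 10: 7 → 8
The second coordinate changes by -2 each step: at step 10 it is -18.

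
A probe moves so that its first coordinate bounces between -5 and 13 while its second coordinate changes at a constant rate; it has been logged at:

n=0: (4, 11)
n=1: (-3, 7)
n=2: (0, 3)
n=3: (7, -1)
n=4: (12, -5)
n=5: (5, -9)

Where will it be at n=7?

The first coordinate reflects between -5 and 13, moving 7 per step.
  step 6: 5 → -2
  step 7: -2 → -1
The second coordinate changes by -4 each step: at step 7 it is -17.

(-1, -17)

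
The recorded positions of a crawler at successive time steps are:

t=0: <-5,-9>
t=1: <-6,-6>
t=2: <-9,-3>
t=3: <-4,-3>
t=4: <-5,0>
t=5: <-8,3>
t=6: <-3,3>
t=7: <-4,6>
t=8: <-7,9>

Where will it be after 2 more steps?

<-3,12>

The moves between consecutive positions are <-1,+3>, <-3,+3>, <+5,+0>, <-1,+3>, <-3,+3>, <+5,+0>, <-1,+3>, <-3,+3>; they repeat the 3-cycle [<-1,+3>, <-3,+3>, <+5,+0>].
step 9: apply <+5,+0> → <-2,9>
step 10: apply <-1,+3> → <-3,12>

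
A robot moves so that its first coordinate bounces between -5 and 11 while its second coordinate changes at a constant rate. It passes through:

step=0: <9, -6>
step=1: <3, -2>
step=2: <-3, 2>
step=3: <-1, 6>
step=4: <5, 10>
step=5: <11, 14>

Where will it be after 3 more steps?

<-3, 26>

The first coordinate reflects between -5 and 11, moving 6 per step.
  step 6: 11 → 5
  step 7: 5 → -1
  step 8: -1 → -3
The second coordinate changes by +4 each step: at step 8 it is 26.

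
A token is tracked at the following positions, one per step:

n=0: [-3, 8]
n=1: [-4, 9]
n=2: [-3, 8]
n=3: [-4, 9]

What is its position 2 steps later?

Step-to-step displacements: [-1, +1], [+1, -1], [-1, +1]; each is -1× the previous.
step 4: [-4, 9] + [+1, -1] → [-3, 8]
step 5: [-3, 8] + [-1, +1] → [-4, 9]

[-4, 9]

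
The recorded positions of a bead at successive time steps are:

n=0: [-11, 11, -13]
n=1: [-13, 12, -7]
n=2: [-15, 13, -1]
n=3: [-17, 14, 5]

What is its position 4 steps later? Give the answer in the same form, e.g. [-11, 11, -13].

Each step adds [-2, +1, +6] to the position.
step 4: [-17, 14, 5] + [-2, +1, +6] → [-19, 15, 11]
step 5: [-19, 15, 11] + [-2, +1, +6] → [-21, 16, 17]
step 6: [-21, 16, 17] + [-2, +1, +6] → [-23, 17, 23]
step 7: [-23, 17, 23] + [-2, +1, +6] → [-25, 18, 29]

[-25, 18, 29]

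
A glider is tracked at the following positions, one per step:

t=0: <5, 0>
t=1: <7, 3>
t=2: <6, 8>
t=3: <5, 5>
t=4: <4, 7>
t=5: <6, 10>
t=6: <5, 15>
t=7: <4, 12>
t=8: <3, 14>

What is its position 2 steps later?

<4, 22>

Differencing gives <+2, +3>, <-1, +5>, <-1, -3>, <-1, +2>, <+2, +3>, <-1, +5>, <-1, -3>, <-1, +2>. This is the pattern <+2, +3>, <-1, +5>, <-1, -3>, <-1, +2> repeated.
step 9: apply <+2, +3> → <5, 17>
step 10: apply <-1, +5> → <4, 22>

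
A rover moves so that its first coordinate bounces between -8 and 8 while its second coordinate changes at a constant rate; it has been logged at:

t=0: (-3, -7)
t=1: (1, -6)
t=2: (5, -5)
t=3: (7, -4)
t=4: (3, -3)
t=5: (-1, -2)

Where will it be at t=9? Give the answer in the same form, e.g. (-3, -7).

(1, 2)

The first coordinate travels 4 per step and bounces off the walls at -8 and 8.
  step 6: -1 → -5
  step 7: -5 → -7
  step 8: -7 → -3
  step 9: -3 → 1
The second coordinate changes by +1 each step: at step 9 it is 2.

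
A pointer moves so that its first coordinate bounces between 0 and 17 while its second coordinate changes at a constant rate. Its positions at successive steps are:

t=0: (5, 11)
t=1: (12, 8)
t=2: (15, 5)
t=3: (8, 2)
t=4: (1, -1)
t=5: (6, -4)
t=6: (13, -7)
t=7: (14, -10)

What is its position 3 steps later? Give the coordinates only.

(7, -19)

The first coordinate travels 7 per step and bounces off the walls at 0 and 17.
  step 8: 14 → 7
  step 9: 7 → 0
  step 10: 0 → 7
The second coordinate changes by -3 each step: at step 10 it is -19.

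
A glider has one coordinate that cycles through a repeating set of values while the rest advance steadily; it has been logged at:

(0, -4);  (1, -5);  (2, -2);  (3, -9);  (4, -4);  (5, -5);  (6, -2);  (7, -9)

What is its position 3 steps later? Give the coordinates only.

(10, -2)

The first coordinate changes by +1 each step, so at step 10 it is 0 + 10·(1) = 10.
The second coordinate repeats the cycle [-4, -5, -2, -9] with period 4; step 10 mod 4 = 2, giving -2.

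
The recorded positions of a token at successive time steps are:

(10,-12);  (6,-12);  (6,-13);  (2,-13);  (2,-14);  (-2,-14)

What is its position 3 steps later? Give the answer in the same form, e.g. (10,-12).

The moves between consecutive positions are (-4,+0), (+0,-1), (-4,+0), (+0,-1), (-4,+0); they repeat the 2-cycle [(-4,+0), (+0,-1)].
step 6: apply (+0,-1) → (-2,-15)
step 7: apply (-4,+0) → (-6,-15)
step 8: apply (+0,-1) → (-6,-16)

(-6,-16)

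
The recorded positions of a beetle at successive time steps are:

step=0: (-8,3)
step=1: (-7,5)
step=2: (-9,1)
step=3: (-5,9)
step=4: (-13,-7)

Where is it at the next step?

Consecutive displacements (+1,+2), (-2,-4), (+4,+8), (-8,-16) scale by a factor of -2 each step.
step 5: (-13,-7) + (+16,+32) → (3,25)

(3,25)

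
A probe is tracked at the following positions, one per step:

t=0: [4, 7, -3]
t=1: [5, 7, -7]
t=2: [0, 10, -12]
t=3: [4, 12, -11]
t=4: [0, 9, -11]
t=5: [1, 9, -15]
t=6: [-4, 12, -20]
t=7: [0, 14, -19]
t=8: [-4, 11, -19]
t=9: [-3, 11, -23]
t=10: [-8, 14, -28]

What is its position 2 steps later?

The moves between consecutive positions are [+1, +0, -4], [-5, +3, -5], [+4, +2, +1], [-4, -3, +0], [+1, +0, -4], [-5, +3, -5], [+4, +2, +1], [-4, -3, +0], [+1, +0, -4], [-5, +3, -5]; they repeat the 4-cycle [[+1, +0, -4], [-5, +3, -5], [+4, +2, +1], [-4, -3, +0]].
step 11: apply [+4, +2, +1] → [-4, 16, -27]
step 12: apply [-4, -3, +0] → [-8, 13, -27]

[-8, 13, -27]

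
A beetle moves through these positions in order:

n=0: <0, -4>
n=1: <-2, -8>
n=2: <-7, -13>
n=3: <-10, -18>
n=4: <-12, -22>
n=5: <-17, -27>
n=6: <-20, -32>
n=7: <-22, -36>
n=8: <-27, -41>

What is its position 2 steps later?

The moves between consecutive positions are <-2, -4>, <-5, -5>, <-3, -5>, <-2, -4>, <-5, -5>, <-3, -5>, <-2, -4>, <-5, -5>; they repeat the 3-cycle [<-2, -4>, <-5, -5>, <-3, -5>].
step 9: apply <-3, -5> → <-30, -46>
step 10: apply <-2, -4> → <-32, -50>

<-32, -50>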